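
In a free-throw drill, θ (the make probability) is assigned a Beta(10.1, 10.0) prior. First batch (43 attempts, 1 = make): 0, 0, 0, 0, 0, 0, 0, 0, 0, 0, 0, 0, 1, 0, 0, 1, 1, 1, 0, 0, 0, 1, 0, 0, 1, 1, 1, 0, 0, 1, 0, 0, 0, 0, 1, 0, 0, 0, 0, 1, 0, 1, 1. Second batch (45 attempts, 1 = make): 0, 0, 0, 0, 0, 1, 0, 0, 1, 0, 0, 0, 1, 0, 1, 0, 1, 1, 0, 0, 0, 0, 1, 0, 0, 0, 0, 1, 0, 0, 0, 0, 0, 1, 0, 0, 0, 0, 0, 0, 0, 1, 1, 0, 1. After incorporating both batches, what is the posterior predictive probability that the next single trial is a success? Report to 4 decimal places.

0.3247

The Beta prior is conjugate to a Binomial/Bernoulli likelihood; the update adds successes to α and failures to β.
After batch 1: Beta(10.1+13, 10.0+30) = Beta(23.1, 40.0).
After batch 2: Beta(23.1+12, 40.0+33) = Beta(35.1, 73.0).
For a single future Bernoulli trial, P(success | data) = α/(α+β) = 0.3247.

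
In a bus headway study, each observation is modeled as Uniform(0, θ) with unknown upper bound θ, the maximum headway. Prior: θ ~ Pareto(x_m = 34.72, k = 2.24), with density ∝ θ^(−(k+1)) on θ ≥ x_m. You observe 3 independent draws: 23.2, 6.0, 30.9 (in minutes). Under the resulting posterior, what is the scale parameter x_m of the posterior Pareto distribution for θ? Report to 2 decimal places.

34.72

A Pareto(scale x_m, shape k) prior on the upper bound θ of Uniform(0, θ) is conjugate: posterior is Pareto(max(x_m, max xᵢ), k + n).
Sample maximum = 30.9; prior scale x_m = 34.72 → posterior scale = max = 34.72.
Posterior shape = 2.24 + 3 = 5.24.
Posterior scale x_m = 34.72.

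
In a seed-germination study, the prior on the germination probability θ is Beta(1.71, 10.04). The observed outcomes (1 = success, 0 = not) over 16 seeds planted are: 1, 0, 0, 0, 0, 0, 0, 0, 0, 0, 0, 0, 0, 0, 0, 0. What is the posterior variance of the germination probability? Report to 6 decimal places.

0.003065

The Beta prior is conjugate to a Binomial/Bernoulli likelihood; the update adds successes to α and failures to β.
Posterior: Beta(α+k, β+n−k) = Beta(1.71+1, 10.04+15) = Beta(2.71, 25.04).
Var = αβ/((α+β)²(α+β+1)) = 2.71·25.04/(27.75²·28.75) = 0.003065.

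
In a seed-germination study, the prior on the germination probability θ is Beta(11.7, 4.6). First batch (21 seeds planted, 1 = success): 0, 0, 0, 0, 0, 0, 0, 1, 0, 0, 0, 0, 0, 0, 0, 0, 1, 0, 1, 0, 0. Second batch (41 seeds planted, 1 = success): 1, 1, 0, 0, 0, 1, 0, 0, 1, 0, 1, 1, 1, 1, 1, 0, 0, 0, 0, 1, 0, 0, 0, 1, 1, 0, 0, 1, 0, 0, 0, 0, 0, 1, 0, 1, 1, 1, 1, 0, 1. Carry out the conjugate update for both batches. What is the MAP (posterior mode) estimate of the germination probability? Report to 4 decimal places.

The Beta prior is conjugate to a Binomial/Bernoulli likelihood; the update adds successes to α and failures to β.
After batch 1: Beta(11.7+3, 4.6+18) = Beta(14.7, 22.6).
After batch 2: Beta(14.7+19, 22.6+22) = Beta(33.7, 44.6).
Mode of Beta(a,b) for a,b>1 is (a−1)/(a+b−2) = 32.7/76.3 = 0.4286.

0.4286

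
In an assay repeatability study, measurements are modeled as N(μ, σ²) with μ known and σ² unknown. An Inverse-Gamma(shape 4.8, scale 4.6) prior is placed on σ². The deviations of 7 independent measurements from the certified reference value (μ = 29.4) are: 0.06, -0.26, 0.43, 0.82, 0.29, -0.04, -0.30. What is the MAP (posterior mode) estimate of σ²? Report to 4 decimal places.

With known mean μ and an Inverse-Gamma(α, β) prior on σ², the Normal likelihood is conjugate: posterior is Inv-Gamma(α + n/2, β + Σ(xᵢ−μ)²/2).
Σ(xᵢ−μ)² = (0.06)² + (-0.26)² + (0.43)² + (0.82)² + (0.29)² + (-0.04)² + (-0.30)² = 1.1042.
Posterior: Inv-Gamma(4.8 + 7/2, 4.6 + 1.1042/2) = Inv-Gamma(8.30, 5.15210).
Mode = β/(α+1) = 5.15210/9.30 = 0.5540.

0.5540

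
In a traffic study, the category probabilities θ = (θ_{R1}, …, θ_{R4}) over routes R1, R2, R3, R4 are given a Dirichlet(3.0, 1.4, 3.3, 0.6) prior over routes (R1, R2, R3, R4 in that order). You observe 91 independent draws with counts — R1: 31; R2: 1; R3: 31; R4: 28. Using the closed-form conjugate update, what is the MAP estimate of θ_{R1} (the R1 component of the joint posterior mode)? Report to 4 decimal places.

The Dirichlet prior is conjugate to the Multinomial likelihood: each posterior αⱼ = prior αⱼ + observed count nⱼ.
Posterior concentration: (34.0, 2.4, 34.3, 28.6), total = 99.3.
Joint mode component: (α_{R1}−1)/(Σα−K) = 33.0/95.3 = 0.3463.

0.3463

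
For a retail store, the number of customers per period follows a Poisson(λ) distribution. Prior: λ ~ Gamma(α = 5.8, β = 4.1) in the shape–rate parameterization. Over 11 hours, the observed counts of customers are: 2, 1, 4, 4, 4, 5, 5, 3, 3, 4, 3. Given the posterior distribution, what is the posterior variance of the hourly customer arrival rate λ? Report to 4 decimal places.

0.1921

With a Gamma(shape α, rate β) prior, the Poisson likelihood is conjugate: the posterior is Gamma(α + ΣXᵢ, β + n).
Sum of counts S = 38 over n = 11 hours.
Posterior: Gamma(α+S, β+n) = Gamma(5.8+38, 4.1+11) = Gamma(43.8, 15.1).
Var = α/β² = 43.8/15.1² = 0.1921.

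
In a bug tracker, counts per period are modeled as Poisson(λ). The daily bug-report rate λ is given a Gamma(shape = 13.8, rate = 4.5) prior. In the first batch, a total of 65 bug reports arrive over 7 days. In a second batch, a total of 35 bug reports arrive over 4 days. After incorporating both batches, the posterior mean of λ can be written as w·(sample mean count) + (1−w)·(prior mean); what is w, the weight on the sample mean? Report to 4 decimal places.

0.7097

With a Gamma(shape α, rate β) prior, the Poisson likelihood is conjugate: the posterior is Gamma(α + ΣXᵢ, β + n).
Total number of days: n = 7 + 4 = 11.
Posterior mean = (α₀+S)/(β₀+n) = [n/(β₀+n)]·(S/n) + [β₀/(β₀+n)]·(α₀/β₀), so only n and β₀ enter the weight.
Weight on data w = n/(β₀+n) = 11/(4.5+11) = 11/15.5 = 0.7097.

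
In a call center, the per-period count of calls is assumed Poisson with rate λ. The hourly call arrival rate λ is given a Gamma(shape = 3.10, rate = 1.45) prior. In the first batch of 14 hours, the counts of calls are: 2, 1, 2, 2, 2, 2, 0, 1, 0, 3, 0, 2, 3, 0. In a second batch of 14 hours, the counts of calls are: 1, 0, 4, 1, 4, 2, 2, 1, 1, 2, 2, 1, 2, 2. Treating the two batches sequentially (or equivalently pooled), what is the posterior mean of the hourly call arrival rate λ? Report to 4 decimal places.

1.6333

With a Gamma(shape α, rate β) prior, the Poisson likelihood is conjugate: the posterior is Gamma(α + ΣXᵢ, β + n).
Batch 1: sum of counts S = 20 over n = 14 hours.
After batch 1: Gamma(α+S, β+n) = Gamma(3.10+20, 1.45+14) = Gamma(23.10, 15.45).
Batch 2: sum of counts S = 25 over n = 14 hours.
After batch 2: Gamma(α+S, β+n) = Gamma(23.10+25, 15.45+14) = Gamma(48.10, 29.45).
Posterior mean = α/β = 48.10/29.45 = 1.6333.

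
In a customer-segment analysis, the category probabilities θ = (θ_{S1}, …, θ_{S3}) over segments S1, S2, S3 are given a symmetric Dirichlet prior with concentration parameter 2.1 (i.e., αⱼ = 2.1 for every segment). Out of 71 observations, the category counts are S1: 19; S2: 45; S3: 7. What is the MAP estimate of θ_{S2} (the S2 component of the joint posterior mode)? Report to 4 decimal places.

0.6205

The Dirichlet prior is conjugate to the Multinomial likelihood: each posterior αⱼ = prior αⱼ + observed count nⱼ.
Posterior concentration: (21.1, 47.1, 9.1), total = 77.3.
Joint mode component: (α_{S2}−1)/(Σα−K) = 46.1/74.3 = 0.6205.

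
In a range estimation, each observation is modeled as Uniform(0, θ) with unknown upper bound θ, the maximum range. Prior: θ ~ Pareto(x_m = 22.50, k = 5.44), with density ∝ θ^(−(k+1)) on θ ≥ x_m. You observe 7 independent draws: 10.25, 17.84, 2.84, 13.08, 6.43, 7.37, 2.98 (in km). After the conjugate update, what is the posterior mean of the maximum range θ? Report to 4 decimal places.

A Pareto(scale x_m, shape k) prior on the upper bound θ of Uniform(0, θ) is conjugate: posterior is Pareto(max(x_m, max xᵢ), k + n).
Sample maximum = 17.84; prior scale x_m = 22.50 → posterior scale = max = 22.50.
Posterior shape = 5.44 + 7 = 12.44.
E[θ|data] = k·x_m/(k−1) = 12.44·22.50/11.44 = 24.4668.

24.4668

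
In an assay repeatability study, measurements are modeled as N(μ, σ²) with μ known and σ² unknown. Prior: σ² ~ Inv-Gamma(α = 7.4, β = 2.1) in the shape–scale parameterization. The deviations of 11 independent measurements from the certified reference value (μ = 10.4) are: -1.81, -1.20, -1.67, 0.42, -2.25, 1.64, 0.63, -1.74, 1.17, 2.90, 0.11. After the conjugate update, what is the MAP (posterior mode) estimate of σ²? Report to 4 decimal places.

1.1816

With known mean μ and an Inverse-Gamma(α, β) prior on σ², the Normal likelihood is conjugate: posterior is Inv-Gamma(α + n/2, β + Σ(xᵢ−μ)²/2).
Σ(xᵢ−μ)² = (-1.81)² + (-1.20)² + (-1.67)² + (0.42)² + (-2.25)² + (1.64)² + (0.63)² + (-1.74)² + (1.17)² + (2.90)² + (0.11)² = 28.6490.
Posterior: Inv-Gamma(7.4 + 11/2, 2.1 + 28.6490/2) = Inv-Gamma(12.90, 16.42450).
Mode = β/(α+1) = 16.42450/13.90 = 1.1816.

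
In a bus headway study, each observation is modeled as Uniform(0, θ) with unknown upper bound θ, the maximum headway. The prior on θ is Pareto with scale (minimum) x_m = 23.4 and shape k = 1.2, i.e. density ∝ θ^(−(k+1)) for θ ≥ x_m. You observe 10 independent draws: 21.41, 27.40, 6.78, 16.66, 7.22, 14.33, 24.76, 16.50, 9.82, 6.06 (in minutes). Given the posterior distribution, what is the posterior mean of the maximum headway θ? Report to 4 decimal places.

30.0863

A Pareto(scale x_m, shape k) prior on the upper bound θ of Uniform(0, θ) is conjugate: posterior is Pareto(max(x_m, max xᵢ), k + n).
Sample maximum = 27.40; prior scale x_m = 23.4 → posterior scale = max = 27.40.
Posterior shape = 1.2 + 10 = 11.2.
E[θ|data] = k·x_m/(k−1) = 11.2·27.40/10.2 = 30.0863.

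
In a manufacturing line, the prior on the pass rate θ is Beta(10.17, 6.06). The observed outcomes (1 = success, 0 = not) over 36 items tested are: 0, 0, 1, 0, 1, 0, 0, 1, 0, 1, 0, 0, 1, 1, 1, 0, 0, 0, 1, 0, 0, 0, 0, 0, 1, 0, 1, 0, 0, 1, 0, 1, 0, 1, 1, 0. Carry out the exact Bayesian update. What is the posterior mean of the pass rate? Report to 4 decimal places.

The Beta prior is conjugate to a Binomial/Bernoulli likelihood; the update adds successes to α and failures to β.
Posterior: Beta(α+k, β+n−k) = Beta(10.17+14, 6.06+22) = Beta(24.17, 28.06).
Posterior mean = α/(α+β) = 24.17/52.23 = 0.4628.

0.4628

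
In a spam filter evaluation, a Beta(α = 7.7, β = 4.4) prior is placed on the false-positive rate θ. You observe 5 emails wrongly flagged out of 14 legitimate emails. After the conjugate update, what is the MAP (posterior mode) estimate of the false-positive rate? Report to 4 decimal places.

The Beta prior is conjugate to a Binomial/Bernoulli likelihood; the update adds successes to α and failures to β.
Posterior: Beta(α+k, β+n−k) = Beta(7.7+5, 4.4+9) = Beta(12.7, 13.4).
Mode of Beta(a,b) for a,b>1 is (a−1)/(a+b−2) = 11.7/24.1 = 0.4855.

0.4855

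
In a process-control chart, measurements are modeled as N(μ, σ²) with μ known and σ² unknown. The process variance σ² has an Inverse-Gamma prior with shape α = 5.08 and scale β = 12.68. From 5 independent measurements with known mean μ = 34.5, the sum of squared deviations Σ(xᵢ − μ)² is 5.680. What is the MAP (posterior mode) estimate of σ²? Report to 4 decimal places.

1.8089

With known mean μ and an Inverse-Gamma(α, β) prior on σ², the Normal likelihood is conjugate: posterior is Inv-Gamma(α + n/2, β + Σ(xᵢ−μ)²/2).
Posterior: Inv-Gamma(5.08 + 5/2, 12.68 + 5.680/2) = Inv-Gamma(7.58, 15.5200).
Mode = β/(α+1) = 15.5200/8.58 = 1.8089.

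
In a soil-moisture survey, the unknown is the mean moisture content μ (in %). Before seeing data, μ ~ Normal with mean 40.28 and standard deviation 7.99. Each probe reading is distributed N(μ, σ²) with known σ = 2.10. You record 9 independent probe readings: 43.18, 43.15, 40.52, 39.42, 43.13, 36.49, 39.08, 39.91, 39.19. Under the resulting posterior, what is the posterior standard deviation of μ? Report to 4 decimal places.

For Normal data with known variance σ², a Normal(μ₀, σ₀²) prior on μ is conjugate. Posterior precision = 1/σ₀² + n/σ²; posterior mean is the precision-weighted average of μ₀ and x̄.
σ₀² = 7.99² = 63.8401, σ² = 2.10² = 4.41; σ² + n·σ₀² = 4.41 + 9·63.8401 = 578.9709.
Posterior precision = 1/σ₀² + n/σ² = 1/63.8401 + 9/4.41 = (σ² + n·σ₀²)/(σ₀²σ²) = 578.9709/(63.8401·4.41); posterior variance σₙ² = σ₀²σ²/(σ² + n·σ₀²) = 63.8401·4.41/578.9709 = 0.486268.
Posterior SD = √σₙ² = √(63.8401·4.41/578.9709) = 0.6973.

0.6973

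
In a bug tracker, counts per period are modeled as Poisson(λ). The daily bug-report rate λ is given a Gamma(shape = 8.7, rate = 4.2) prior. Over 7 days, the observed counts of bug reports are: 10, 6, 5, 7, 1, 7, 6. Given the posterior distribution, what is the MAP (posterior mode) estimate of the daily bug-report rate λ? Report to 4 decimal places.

With a Gamma(shape α, rate β) prior, the Poisson likelihood is conjugate: the posterior is Gamma(α + ΣXᵢ, β + n).
Sum of counts S = 42 over n = 7 days.
Posterior: Gamma(α+S, β+n) = Gamma(8.7+42, 4.2+7) = Gamma(50.7, 11.2).
Mode of Gamma(α,β) for α≥1 is (α−1)/β = 49.7/11.2 = 4.4375.

4.4375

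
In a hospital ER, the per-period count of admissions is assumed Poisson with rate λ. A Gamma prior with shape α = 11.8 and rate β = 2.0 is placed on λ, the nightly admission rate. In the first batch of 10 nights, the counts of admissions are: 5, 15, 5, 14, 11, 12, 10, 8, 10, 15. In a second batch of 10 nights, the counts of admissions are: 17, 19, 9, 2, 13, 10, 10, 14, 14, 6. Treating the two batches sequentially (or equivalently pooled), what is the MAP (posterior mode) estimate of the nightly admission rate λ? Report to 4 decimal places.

10.4455

With a Gamma(shape α, rate β) prior, the Poisson likelihood is conjugate: the posterior is Gamma(α + ΣXᵢ, β + n).
Batch 1: sum of counts S = 105 over n = 10 nights.
After batch 1: Gamma(α+S, β+n) = Gamma(11.8+105, 2.0+10) = Gamma(116.8, 12.0).
Batch 2: sum of counts S = 114 over n = 10 nights.
After batch 2: Gamma(α+S, β+n) = Gamma(116.8+114, 12.0+10) = Gamma(230.8, 22.0).
Mode of Gamma(α,β) for α≥1 is (α−1)/β = 229.8/22.0 = 10.4455.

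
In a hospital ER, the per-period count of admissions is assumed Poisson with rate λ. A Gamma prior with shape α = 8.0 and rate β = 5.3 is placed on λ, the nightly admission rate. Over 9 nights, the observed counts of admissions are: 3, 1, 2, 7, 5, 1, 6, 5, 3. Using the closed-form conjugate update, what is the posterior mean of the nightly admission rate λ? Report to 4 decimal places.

With a Gamma(shape α, rate β) prior, the Poisson likelihood is conjugate: the posterior is Gamma(α + ΣXᵢ, β + n).
Sum of counts S = 33 over n = 9 nights.
Posterior: Gamma(α+S, β+n) = Gamma(8.0+33, 5.3+9) = Gamma(41.0, 14.3).
Posterior mean = α/β = 41.0/14.3 = 2.8671.

2.8671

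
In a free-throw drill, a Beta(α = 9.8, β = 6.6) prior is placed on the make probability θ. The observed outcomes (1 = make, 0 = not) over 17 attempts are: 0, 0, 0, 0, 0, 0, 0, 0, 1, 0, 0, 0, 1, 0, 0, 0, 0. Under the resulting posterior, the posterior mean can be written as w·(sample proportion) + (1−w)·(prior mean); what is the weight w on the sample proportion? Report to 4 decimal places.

0.5090

The Beta prior is conjugate to a Binomial/Bernoulli likelihood; the update adds successes to α and failures to β.
Posterior mean = (α₀+k)/(α₀+β₀+n) = [n/(α₀+β₀+n)]·(k/n) + [(α₀+β₀)/(α₀+β₀+n)]·α₀/(α₀+β₀), so only n and the prior enter the weight.
The weight on the data is w = n/(α₀+β₀+n) = 17/(9.8+6.6+17) = 17/33.4 = 0.5090.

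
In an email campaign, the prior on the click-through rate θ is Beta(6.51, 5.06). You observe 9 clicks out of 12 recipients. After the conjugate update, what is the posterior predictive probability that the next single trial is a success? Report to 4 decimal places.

0.6580

The Beta prior is conjugate to a Binomial/Bernoulli likelihood; the update adds successes to α and failures to β.
Posterior: Beta(α+k, β+n−k) = Beta(6.51+9, 5.06+3) = Beta(15.51, 8.06).
For a single future Bernoulli trial, P(success | data) = α/(α+β) = 0.6580.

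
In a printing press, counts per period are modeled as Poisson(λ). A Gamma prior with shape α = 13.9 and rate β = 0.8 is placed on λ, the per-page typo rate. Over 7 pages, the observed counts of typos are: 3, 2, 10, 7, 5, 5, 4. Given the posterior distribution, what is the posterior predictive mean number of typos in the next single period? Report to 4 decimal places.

With a Gamma(shape α, rate β) prior, the Poisson likelihood is conjugate: the posterior is Gamma(α + ΣXᵢ, β + n).
Sum of counts S = 36 over n = 7 pages.
Posterior: Gamma(α+S, β+n) = Gamma(13.9+36, 0.8+7) = Gamma(49.9, 7.8).
The predictive distribution for one future period is NegBinom with mean α/β = 6.3974.

6.3974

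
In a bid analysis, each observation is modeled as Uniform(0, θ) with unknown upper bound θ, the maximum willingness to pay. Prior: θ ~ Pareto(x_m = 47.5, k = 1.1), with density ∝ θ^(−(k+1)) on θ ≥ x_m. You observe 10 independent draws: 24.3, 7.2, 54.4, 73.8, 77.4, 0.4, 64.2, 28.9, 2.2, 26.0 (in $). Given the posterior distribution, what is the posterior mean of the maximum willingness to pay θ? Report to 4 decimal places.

A Pareto(scale x_m, shape k) prior on the upper bound θ of Uniform(0, θ) is conjugate: posterior is Pareto(max(x_m, max xᵢ), k + n).
Sample maximum = 77.4; prior scale x_m = 47.5 → posterior scale = max = 77.4.
Posterior shape = 1.1 + 10 = 11.1.
E[θ|data] = k·x_m/(k−1) = 11.1·77.4/10.1 = 85.0634.

85.0634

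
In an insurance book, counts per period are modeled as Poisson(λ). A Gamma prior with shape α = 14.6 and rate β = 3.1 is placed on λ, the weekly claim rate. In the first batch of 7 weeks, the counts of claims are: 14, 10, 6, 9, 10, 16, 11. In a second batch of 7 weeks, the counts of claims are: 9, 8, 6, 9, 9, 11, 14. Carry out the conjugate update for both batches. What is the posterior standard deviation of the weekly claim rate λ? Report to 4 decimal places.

With a Gamma(shape α, rate β) prior, the Poisson likelihood is conjugate: the posterior is Gamma(α + ΣXᵢ, β + n).
Batch 1: sum of counts S = 76 over n = 7 weeks.
After batch 1: Gamma(α+S, β+n) = Gamma(14.6+76, 3.1+7) = Gamma(90.6, 10.1).
Batch 2: sum of counts S = 66 over n = 7 weeks.
After batch 2: Gamma(α+S, β+n) = Gamma(90.6+66, 10.1+7) = Gamma(156.6, 17.1).
SD = √α/β = √156.6/17.1 = 0.7318.

0.7318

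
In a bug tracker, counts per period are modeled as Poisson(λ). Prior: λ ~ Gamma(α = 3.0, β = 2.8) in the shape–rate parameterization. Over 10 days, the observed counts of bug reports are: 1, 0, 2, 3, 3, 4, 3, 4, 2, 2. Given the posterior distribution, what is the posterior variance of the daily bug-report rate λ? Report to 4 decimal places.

0.1648

With a Gamma(shape α, rate β) prior, the Poisson likelihood is conjugate: the posterior is Gamma(α + ΣXᵢ, β + n).
Sum of counts S = 24 over n = 10 days.
Posterior: Gamma(α+S, β+n) = Gamma(3.0+24, 2.8+10) = Gamma(27.0, 12.8).
Var = α/β² = 27.0/12.8² = 0.1648.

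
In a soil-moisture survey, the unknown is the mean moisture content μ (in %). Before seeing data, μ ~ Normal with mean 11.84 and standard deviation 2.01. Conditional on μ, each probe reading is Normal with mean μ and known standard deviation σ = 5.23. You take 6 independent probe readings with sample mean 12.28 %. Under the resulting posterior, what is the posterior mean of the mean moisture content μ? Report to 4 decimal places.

12.0467

For Normal data with known variance σ², a Normal(μ₀, σ₀²) prior on μ is conjugate. Posterior precision = 1/σ₀² + n/σ²; posterior mean is the precision-weighted average of μ₀ and x̄.
n·x̄ = 6·12.28 = 73.68.
σ₀² = 2.01² = 4.0401, σ² = 5.23² = 27.3529; σ² + n·σ₀² = 27.3529 + 6·4.0401 = 51.5935.
Posterior mean = (μ₀/σ₀² + n·x̄/σ²)/(1/σ₀² + n/σ²) = (σ²·μ₀ + σ₀²·n·x̄)/(σ² + n·σ₀²) = (27.3529·11.84 + 4.0401·73.68)/51.5935 = 621.532904/51.5935 = 12.0467.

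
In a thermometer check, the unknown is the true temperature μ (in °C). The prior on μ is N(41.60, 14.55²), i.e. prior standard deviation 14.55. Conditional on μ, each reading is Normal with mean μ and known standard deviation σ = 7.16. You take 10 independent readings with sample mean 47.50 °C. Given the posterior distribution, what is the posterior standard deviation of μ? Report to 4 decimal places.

2.2373

For Normal data with known variance σ², a Normal(μ₀, σ₀²) prior on μ is conjugate. Posterior precision = 1/σ₀² + n/σ²; posterior mean is the precision-weighted average of μ₀ and x̄.
σ₀² = 14.55² = 211.7025, σ² = 7.16² = 51.2656; σ² + n·σ₀² = 51.2656 + 10·211.7025 = 2168.2906.
Posterior precision = 1/σ₀² + n/σ² = 1/211.7025 + 10/51.2656 = (σ² + n·σ₀²)/(σ₀²σ²) = 2168.2906/(211.7025·51.2656); posterior variance σₙ² = σ₀²σ²/(σ² + n·σ₀²) = 211.7025·51.2656/2168.2906 = 5.005351.
Posterior SD = √σₙ² = √(211.7025·51.2656/2168.2906) = 2.2373.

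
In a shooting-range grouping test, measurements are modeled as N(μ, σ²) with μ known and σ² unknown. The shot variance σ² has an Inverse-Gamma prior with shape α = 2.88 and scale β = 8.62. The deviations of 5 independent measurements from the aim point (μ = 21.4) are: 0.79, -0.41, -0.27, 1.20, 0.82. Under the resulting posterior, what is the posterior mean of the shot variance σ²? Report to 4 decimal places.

With known mean μ and an Inverse-Gamma(α, β) prior on σ², the Normal likelihood is conjugate: posterior is Inv-Gamma(α + n/2, β + Σ(xᵢ−μ)²/2).
Σ(xᵢ−μ)² = (0.79)² + (-0.41)² + (-0.27)² + (1.20)² + (0.82)² = 2.9775.
Posterior: Inv-Gamma(2.88 + 5/2, 8.62 + 2.9775/2) = Inv-Gamma(5.38, 10.10875).
E[σ²|data] = β/(α−1) = 10.10875/4.38 = 2.3079.

2.3079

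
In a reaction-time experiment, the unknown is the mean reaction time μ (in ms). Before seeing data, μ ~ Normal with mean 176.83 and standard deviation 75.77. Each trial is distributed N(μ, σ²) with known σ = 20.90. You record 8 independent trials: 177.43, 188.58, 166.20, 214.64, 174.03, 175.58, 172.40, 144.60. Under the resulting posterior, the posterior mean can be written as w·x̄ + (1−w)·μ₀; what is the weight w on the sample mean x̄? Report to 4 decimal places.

0.9906

For Normal data with known variance σ², a Normal(μ₀, σ₀²) prior on μ is conjugate. Posterior precision = 1/σ₀² + n/σ²; posterior mean is the precision-weighted average of μ₀ and x̄.
σ₀² = 75.77² = 5741.0929, σ² = 20.90² = 436.81. Prior precision 1/σ₀² = 1/5741.0929; data precision n/σ² = 8/436.81.
w = (n/σ²)/(1/σ₀² + n/σ²) = n·σ₀²/(σ² + n·σ₀²) = 8·5741.0929/(436.81 + 8·5741.0929) = 45928.7432/46365.5532 = 0.9906.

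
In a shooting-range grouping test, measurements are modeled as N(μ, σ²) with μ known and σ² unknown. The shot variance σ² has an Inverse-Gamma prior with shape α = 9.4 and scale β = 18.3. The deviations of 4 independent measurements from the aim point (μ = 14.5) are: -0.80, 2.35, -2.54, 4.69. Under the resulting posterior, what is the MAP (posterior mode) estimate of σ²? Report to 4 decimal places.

2.8714

With known mean μ and an Inverse-Gamma(α, β) prior on σ², the Normal likelihood is conjugate: posterior is Inv-Gamma(α + n/2, β + Σ(xᵢ−μ)²/2).
Σ(xᵢ−μ)² = (-0.80)² + (2.35)² + (-2.54)² + (4.69)² = 34.6102.
Posterior: Inv-Gamma(9.4 + 4/2, 18.3 + 34.6102/2) = Inv-Gamma(11.40, 35.60510).
Mode = β/(α+1) = 35.60510/12.40 = 2.8714.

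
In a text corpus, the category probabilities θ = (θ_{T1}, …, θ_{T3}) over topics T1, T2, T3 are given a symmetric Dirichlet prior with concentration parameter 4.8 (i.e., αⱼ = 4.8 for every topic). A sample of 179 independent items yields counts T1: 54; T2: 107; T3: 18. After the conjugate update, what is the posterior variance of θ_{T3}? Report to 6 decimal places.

The Dirichlet prior is conjugate to the Multinomial likelihood: each posterior αⱼ = prior αⱼ + observed count nⱼ.
Posterior concentration: (58.8, 111.8, 22.8), total = 193.4.
Var[θ_j] = α_j(Σα−α_j)/((Σα)²(Σα+1)) = 22.8·170.6/(193.4²·194.4) = 0.000535.

0.000535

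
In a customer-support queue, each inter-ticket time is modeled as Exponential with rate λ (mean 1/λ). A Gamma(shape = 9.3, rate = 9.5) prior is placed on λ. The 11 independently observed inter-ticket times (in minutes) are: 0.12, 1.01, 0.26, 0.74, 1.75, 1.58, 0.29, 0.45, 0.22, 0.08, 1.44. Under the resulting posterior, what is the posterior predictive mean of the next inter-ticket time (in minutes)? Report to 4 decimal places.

With a Gamma(shape α, rate β) prior on the exponential rate λ, the posterior after n observations with total T = Σxᵢ is Gamma(α+n, β+T).
Sum of observations T = 7.94 minutes; n = 11.
Posterior: Gamma(9.3+11, 9.5+7.94) = Gamma(20.3, 17.44).
The predictive distribution for the next observation is Lomax; its mean is β/(α−1) = 17.44/19.3 = 0.9036.

0.9036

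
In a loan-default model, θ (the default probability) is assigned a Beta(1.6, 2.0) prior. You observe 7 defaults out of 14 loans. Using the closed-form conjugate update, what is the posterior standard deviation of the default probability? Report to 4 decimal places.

0.1159

The Beta prior is conjugate to a Binomial/Bernoulli likelihood; the update adds successes to α and failures to β.
Posterior: Beta(α+k, β+n−k) = Beta(1.6+7, 2.0+7) = Beta(8.6, 9.0).
Var = αβ/((α+β)²(α+β+1)) = 8.6·9.0/(17.6²·18.6) = 0.01343392; SD = √0.01343392 = 0.1159.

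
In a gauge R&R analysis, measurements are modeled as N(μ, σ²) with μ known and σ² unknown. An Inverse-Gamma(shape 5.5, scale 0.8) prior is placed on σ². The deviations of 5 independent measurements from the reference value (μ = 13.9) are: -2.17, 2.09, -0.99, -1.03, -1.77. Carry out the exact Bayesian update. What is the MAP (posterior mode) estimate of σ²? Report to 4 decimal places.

0.8806

With known mean μ and an Inverse-Gamma(α, β) prior on σ², the Normal likelihood is conjugate: posterior is Inv-Gamma(α + n/2, β + Σ(xᵢ−μ)²/2).
Σ(xᵢ−μ)² = (-2.17)² + (2.09)² + (-0.99)² + (-1.03)² + (-1.77)² = 14.2509.
Posterior: Inv-Gamma(5.5 + 5/2, 0.8 + 14.2509/2) = Inv-Gamma(8.00, 7.92545).
Mode = β/(α+1) = 7.92545/9.00 = 0.8806.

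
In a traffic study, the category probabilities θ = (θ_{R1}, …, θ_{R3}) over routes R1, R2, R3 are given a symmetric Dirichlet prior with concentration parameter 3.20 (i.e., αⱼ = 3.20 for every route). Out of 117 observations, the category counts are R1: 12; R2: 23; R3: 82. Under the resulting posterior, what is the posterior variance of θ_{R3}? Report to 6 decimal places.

The Dirichlet prior is conjugate to the Multinomial likelihood: each posterior αⱼ = prior αⱼ + observed count nⱼ.
Posterior concentration: (15.20, 26.20, 85.20), total = 126.60.
Var[θ_j] = α_j(Σα−α_j)/((Σα)²(Σα+1)) = 85.20·41.40/(126.60²·127.60) = 0.001725.

0.001725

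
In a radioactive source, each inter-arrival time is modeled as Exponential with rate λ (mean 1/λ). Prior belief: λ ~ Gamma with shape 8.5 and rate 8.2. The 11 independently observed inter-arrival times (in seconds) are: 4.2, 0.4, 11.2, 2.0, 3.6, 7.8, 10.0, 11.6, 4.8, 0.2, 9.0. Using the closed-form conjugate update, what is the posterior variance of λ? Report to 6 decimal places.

0.003659

With a Gamma(shape α, rate β) prior on the exponential rate λ, the posterior after n observations with total T = Σxᵢ is Gamma(α+n, β+T).
Sum of observations T = 64.8 seconds; n = 11.
Posterior: Gamma(8.5+11, 8.2+64.8) = Gamma(19.5, 73.0).
Var = α/β² = 0.003659.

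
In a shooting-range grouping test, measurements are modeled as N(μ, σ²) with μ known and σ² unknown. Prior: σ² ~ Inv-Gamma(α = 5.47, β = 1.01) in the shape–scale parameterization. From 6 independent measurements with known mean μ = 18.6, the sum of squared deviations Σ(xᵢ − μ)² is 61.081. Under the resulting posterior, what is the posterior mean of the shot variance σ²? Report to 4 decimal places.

With known mean μ and an Inverse-Gamma(α, β) prior on σ², the Normal likelihood is conjugate: posterior is Inv-Gamma(α + n/2, β + Σ(xᵢ−μ)²/2).
Posterior: Inv-Gamma(5.47 + 6/2, 1.01 + 61.081/2) = Inv-Gamma(8.47, 31.5505).
E[σ²|data] = β/(α−1) = 31.5505/7.47 = 4.2236.

4.2236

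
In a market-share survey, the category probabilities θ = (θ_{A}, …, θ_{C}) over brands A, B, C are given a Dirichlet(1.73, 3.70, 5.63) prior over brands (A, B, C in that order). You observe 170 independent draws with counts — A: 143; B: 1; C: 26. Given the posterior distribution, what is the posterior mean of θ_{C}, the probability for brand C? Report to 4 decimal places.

0.1747

The Dirichlet prior is conjugate to the Multinomial likelihood: each posterior αⱼ = prior αⱼ + observed count nⱼ.
Posterior concentration: (144.73, 4.70, 31.63), total = 181.06.
E[θ_{C}|data] = α_{C}/Σα = 31.63/181.06 = 0.1747.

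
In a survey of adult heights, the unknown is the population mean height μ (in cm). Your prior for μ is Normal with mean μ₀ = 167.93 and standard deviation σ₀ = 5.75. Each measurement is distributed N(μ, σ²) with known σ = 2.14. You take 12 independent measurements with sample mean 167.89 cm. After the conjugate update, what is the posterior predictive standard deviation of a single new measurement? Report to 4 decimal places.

2.2264

For Normal data with known variance σ², a Normal(μ₀, σ₀²) prior on μ is conjugate. Posterior precision = 1/σ₀² + n/σ²; posterior mean is the precision-weighted average of μ₀ and x̄.
σ₀² = 5.75² = 33.0625, σ² = 2.14² = 4.5796; σ² + n·σ₀² = 4.5796 + 12·33.0625 = 401.3296.
Posterior precision = 1/σ₀² + n/σ² = 1/33.0625 + 12/4.5796 = (σ² + n·σ₀²)/(σ₀²σ²) = 401.3296/(33.0625·4.5796); posterior variance σₙ² = σ₀²σ²/(σ² + n·σ₀²) = 33.0625·4.5796/401.3296 = 0.377278.
Predictive variance for one new observation = σₙ² + σ² = 33.0625·4.5796/401.3296 + 4.5796 = σ²·(σ₀² + 401.3296)/401.3296 = 4.5796·434.3921/401.3296 = 4.956878; SD = √(4.5796·434.3921/401.3296) = 2.2264.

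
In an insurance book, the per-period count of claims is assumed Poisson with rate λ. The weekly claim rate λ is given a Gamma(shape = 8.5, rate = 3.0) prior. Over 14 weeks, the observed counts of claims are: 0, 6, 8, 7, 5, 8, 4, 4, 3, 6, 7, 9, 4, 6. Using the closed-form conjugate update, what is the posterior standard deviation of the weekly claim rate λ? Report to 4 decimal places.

With a Gamma(shape α, rate β) prior, the Poisson likelihood is conjugate: the posterior is Gamma(α + ΣXᵢ, β + n).
Sum of counts S = 77 over n = 14 weeks.
Posterior: Gamma(α+S, β+n) = Gamma(8.5+77, 3.0+14) = Gamma(85.5, 17.0).
SD = √α/β = √85.5/17.0 = 0.5439.

0.5439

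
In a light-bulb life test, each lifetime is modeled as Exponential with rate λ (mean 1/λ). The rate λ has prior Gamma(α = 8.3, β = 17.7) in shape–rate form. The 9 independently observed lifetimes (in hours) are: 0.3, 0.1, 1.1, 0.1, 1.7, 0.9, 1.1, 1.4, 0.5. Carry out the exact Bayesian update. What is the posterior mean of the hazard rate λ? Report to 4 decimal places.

With a Gamma(shape α, rate β) prior on the exponential rate λ, the posterior after n observations with total T = Σxᵢ is Gamma(α+n, β+T).
Sum of observations T = 7.2 hours; n = 9.
Posterior: Gamma(8.3+9, 17.7+7.2) = Gamma(17.3, 24.9).
Posterior mean of λ = α/β = 17.3/24.9 = 0.6948.

0.6948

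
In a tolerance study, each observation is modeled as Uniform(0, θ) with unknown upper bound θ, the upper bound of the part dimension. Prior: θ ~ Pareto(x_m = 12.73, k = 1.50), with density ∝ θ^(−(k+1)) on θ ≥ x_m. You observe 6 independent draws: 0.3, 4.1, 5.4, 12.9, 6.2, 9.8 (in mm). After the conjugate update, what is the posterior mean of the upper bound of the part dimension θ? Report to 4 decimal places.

A Pareto(scale x_m, shape k) prior on the upper bound θ of Uniform(0, θ) is conjugate: posterior is Pareto(max(x_m, max xᵢ), k + n).
Sample maximum = 12.9; prior scale x_m = 12.73 → posterior scale = max = 12.90.
Posterior shape = 1.50 + 6 = 7.50.
E[θ|data] = k·x_m/(k−1) = 7.50·12.90/6.50 = 14.8846.

14.8846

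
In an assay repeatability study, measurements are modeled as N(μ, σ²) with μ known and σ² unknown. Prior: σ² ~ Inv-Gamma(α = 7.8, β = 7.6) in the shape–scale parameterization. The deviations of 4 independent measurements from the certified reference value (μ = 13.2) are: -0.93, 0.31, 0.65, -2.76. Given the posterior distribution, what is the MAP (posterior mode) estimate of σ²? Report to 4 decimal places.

1.1204

With known mean μ and an Inverse-Gamma(α, β) prior on σ², the Normal likelihood is conjugate: posterior is Inv-Gamma(α + n/2, β + Σ(xᵢ−μ)²/2).
Σ(xᵢ−μ)² = (-0.93)² + (0.31)² + (0.65)² + (-2.76)² = 9.0011.
Posterior: Inv-Gamma(7.8 + 4/2, 7.6 + 9.0011/2) = Inv-Gamma(9.80, 12.10055).
Mode = β/(α+1) = 12.10055/10.80 = 1.1204.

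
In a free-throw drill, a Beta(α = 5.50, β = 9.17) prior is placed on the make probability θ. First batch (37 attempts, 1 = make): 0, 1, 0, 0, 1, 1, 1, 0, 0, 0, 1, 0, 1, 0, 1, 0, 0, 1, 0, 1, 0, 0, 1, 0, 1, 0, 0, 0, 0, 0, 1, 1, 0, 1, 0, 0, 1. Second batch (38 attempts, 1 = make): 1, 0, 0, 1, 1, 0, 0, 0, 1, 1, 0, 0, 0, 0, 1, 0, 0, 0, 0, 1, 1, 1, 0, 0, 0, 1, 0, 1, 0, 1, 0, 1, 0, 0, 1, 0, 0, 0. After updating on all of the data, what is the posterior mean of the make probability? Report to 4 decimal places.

The Beta prior is conjugate to a Binomial/Bernoulli likelihood; the update adds successes to α and failures to β.
After batch 1: Beta(5.50+15, 9.17+22) = Beta(20.50, 31.17).
After batch 2: Beta(20.50+14, 31.17+24) = Beta(34.50, 55.17).
Posterior mean = α/(α+β) = 34.50/89.67 = 0.3847.

0.3847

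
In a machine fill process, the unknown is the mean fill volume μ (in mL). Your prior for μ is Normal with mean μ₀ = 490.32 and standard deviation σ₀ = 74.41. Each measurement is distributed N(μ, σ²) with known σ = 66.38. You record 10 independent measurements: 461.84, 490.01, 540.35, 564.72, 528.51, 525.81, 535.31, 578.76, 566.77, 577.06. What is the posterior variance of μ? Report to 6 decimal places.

408.149322

For Normal data with known variance σ², a Normal(μ₀, σ₀²) prior on μ is conjugate. Posterior precision = 1/σ₀² + n/σ²; posterior mean is the precision-weighted average of μ₀ and x̄.
σ₀² = 74.41² = 5536.8481, σ² = 66.38² = 4406.3044; σ² + n·σ₀² = 4406.3044 + 10·5536.8481 = 59774.7854.
Posterior precision = 1/σ₀² + n/σ² = 1/5536.8481 + 10/4406.3044 = (σ² + n·σ₀²)/(σ₀²σ²) = 59774.7854/(5536.8481·4406.3044); posterior variance σₙ² = σ₀²σ²/(σ² + n·σ₀²) = 5536.8481·4406.3044/59774.7854 = 408.149322.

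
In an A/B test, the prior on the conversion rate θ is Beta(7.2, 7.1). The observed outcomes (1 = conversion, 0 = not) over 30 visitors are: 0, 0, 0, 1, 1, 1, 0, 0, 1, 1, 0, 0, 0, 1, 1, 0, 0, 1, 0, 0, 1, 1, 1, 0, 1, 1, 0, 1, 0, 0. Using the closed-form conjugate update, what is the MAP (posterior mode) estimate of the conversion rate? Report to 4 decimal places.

The Beta prior is conjugate to a Binomial/Bernoulli likelihood; the update adds successes to α and failures to β.
Posterior: Beta(α+k, β+n−k) = Beta(7.2+14, 7.1+16) = Beta(21.2, 23.1).
Mode of Beta(a,b) for a,b>1 is (a−1)/(a+b−2) = 20.2/42.3 = 0.4775.

0.4775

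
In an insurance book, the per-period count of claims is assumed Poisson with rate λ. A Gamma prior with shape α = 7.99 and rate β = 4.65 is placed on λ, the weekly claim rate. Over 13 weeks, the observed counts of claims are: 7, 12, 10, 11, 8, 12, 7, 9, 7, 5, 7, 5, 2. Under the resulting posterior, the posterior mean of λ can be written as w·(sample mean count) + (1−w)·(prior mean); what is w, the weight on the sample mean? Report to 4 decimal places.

With a Gamma(shape α, rate β) prior, the Poisson likelihood is conjugate: the posterior is Gamma(α + ΣXᵢ, β + n).
Posterior mean = (α₀+S)/(β₀+n) = [n/(β₀+n)]·(S/n) + [β₀/(β₀+n)]·(α₀/β₀), so only n and β₀ enter the weight.
Weight on data w = n/(β₀+n) = 13/(4.65+13) = 13/17.65 = 0.7365.

0.7365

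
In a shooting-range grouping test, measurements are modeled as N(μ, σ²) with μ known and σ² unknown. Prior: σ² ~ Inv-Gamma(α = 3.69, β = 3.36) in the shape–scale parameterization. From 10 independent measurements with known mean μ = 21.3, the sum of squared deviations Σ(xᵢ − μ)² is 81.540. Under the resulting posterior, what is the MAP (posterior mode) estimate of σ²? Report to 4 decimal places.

4.5542

With known mean μ and an Inverse-Gamma(α, β) prior on σ², the Normal likelihood is conjugate: posterior is Inv-Gamma(α + n/2, β + Σ(xᵢ−μ)²/2).
Posterior: Inv-Gamma(3.69 + 10/2, 3.36 + 81.540/2) = Inv-Gamma(8.69, 44.1300).
Mode = β/(α+1) = 44.1300/9.69 = 4.5542.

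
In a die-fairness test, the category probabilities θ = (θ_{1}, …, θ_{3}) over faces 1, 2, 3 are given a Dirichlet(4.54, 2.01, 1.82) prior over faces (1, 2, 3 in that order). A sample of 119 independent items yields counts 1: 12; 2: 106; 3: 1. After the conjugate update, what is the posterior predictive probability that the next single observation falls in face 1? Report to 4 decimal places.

The Dirichlet prior is conjugate to the Multinomial likelihood: each posterior αⱼ = prior αⱼ + observed count nⱼ.
Posterior concentration: (16.54, 108.01, 2.82), total = 127.37.
P(next = 1 | data) = α_{1}/Σα = 0.1299.

0.1299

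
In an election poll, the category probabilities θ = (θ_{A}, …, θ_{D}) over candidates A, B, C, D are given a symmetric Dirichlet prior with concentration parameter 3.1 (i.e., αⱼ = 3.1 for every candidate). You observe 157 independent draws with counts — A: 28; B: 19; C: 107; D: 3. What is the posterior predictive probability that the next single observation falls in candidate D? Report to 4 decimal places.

0.0360

The Dirichlet prior is conjugate to the Multinomial likelihood: each posterior αⱼ = prior αⱼ + observed count nⱼ.
Posterior concentration: (31.1, 22.1, 110.1, 6.1), total = 169.4.
P(next = D | data) = α_{D}/Σα = 0.0360.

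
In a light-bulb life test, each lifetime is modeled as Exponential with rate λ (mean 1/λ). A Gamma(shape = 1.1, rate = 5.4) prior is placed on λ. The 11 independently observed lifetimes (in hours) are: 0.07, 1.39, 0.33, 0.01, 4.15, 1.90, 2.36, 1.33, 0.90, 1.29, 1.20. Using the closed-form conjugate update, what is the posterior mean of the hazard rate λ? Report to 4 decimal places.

0.5952

With a Gamma(shape α, rate β) prior on the exponential rate λ, the posterior after n observations with total T = Σxᵢ is Gamma(α+n, β+T).
Sum of observations T = 14.93 hours; n = 11.
Posterior: Gamma(1.1+11, 5.4+14.93) = Gamma(12.1, 20.33).
Posterior mean of λ = α/β = 12.1/20.33 = 0.5952.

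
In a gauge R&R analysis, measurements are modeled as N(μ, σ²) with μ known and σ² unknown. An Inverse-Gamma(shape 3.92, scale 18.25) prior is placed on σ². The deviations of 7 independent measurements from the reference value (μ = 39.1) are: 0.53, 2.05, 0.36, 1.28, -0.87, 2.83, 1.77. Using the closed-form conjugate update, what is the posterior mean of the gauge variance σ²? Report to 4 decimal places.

4.2562

With known mean μ and an Inverse-Gamma(α, β) prior on σ², the Normal likelihood is conjugate: posterior is Inv-Gamma(α + n/2, β + Σ(xᵢ−μ)²/2).
Σ(xᵢ−μ)² = (0.53)² + (2.05)² + (0.36)² + (1.28)² + (-0.87)² + (2.83)² + (1.77)² = 18.1501.
Posterior: Inv-Gamma(3.92 + 7/2, 18.25 + 18.1501/2) = Inv-Gamma(7.42, 27.32505).
E[σ²|data] = β/(α−1) = 27.32505/6.42 = 4.2562.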